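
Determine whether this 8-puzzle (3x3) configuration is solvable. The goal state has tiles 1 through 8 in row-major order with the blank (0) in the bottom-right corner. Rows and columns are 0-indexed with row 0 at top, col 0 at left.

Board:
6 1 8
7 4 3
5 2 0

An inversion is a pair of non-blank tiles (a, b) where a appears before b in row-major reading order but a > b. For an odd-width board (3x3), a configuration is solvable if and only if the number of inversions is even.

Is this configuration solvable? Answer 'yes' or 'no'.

Inversions (pairs i<j in row-major order where tile[i] > tile[j] > 0): 18
18 is even, so the puzzle is solvable.

Answer: yes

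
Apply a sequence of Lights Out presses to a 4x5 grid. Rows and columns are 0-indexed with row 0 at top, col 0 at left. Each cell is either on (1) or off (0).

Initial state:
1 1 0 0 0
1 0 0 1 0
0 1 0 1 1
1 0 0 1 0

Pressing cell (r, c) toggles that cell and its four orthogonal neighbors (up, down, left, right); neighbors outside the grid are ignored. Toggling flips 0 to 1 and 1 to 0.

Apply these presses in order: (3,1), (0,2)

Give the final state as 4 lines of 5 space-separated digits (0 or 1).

After press 1 at (3,1):
1 1 0 0 0
1 0 0 1 0
0 0 0 1 1
0 1 1 1 0

After press 2 at (0,2):
1 0 1 1 0
1 0 1 1 0
0 0 0 1 1
0 1 1 1 0

Answer: 1 0 1 1 0
1 0 1 1 0
0 0 0 1 1
0 1 1 1 0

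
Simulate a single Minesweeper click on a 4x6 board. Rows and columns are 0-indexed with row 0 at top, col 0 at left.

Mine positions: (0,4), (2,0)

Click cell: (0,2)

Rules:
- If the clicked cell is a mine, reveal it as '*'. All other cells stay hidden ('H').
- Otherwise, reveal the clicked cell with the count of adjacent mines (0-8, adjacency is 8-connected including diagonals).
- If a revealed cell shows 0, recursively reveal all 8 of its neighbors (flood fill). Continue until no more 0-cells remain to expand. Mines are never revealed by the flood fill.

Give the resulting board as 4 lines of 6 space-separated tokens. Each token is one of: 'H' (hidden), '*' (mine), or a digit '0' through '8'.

0 0 0 1 H H
1 1 0 1 1 1
H 1 0 0 0 0
H 1 0 0 0 0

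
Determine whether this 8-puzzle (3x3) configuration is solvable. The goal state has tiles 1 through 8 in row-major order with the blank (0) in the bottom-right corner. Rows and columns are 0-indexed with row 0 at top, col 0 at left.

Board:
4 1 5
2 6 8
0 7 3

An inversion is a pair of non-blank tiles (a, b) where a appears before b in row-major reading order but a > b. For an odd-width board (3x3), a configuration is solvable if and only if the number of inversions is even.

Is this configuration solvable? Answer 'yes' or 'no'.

Answer: no

Derivation:
Inversions (pairs i<j in row-major order where tile[i] > tile[j] > 0): 9
9 is odd, so the puzzle is not solvable.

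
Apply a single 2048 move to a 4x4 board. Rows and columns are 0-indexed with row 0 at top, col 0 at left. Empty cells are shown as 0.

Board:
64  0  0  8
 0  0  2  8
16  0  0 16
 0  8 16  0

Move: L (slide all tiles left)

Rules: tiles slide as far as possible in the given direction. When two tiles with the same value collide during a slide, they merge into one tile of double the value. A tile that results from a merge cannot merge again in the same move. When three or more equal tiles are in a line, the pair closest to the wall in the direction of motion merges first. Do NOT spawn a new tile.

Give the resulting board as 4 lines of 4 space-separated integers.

Answer: 64  8  0  0
 2  8  0  0
32  0  0  0
 8 16  0  0

Derivation:
Slide left:
row 0: [64, 0, 0, 8] -> [64, 8, 0, 0]
row 1: [0, 0, 2, 8] -> [2, 8, 0, 0]
row 2: [16, 0, 0, 16] -> [32, 0, 0, 0]
row 3: [0, 8, 16, 0] -> [8, 16, 0, 0]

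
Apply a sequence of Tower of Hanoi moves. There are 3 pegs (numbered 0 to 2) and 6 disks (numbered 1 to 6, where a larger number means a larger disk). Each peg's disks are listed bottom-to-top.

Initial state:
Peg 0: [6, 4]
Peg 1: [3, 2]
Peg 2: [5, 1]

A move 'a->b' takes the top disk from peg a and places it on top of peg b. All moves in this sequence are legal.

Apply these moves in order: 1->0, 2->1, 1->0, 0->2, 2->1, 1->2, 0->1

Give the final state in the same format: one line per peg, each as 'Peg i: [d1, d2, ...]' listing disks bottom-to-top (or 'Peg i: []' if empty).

After move 1 (1->0):
Peg 0: [6, 4, 2]
Peg 1: [3]
Peg 2: [5, 1]

After move 2 (2->1):
Peg 0: [6, 4, 2]
Peg 1: [3, 1]
Peg 2: [5]

After move 3 (1->0):
Peg 0: [6, 4, 2, 1]
Peg 1: [3]
Peg 2: [5]

After move 4 (0->2):
Peg 0: [6, 4, 2]
Peg 1: [3]
Peg 2: [5, 1]

After move 5 (2->1):
Peg 0: [6, 4, 2]
Peg 1: [3, 1]
Peg 2: [5]

After move 6 (1->2):
Peg 0: [6, 4, 2]
Peg 1: [3]
Peg 2: [5, 1]

After move 7 (0->1):
Peg 0: [6, 4]
Peg 1: [3, 2]
Peg 2: [5, 1]

Answer: Peg 0: [6, 4]
Peg 1: [3, 2]
Peg 2: [5, 1]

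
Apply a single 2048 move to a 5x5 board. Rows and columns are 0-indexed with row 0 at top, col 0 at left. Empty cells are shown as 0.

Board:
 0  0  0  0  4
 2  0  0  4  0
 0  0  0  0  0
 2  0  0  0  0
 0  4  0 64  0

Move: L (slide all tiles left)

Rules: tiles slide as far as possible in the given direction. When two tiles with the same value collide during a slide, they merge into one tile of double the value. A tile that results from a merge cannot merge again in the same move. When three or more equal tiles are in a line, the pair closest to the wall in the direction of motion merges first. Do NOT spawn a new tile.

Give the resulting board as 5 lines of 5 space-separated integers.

Answer:  4  0  0  0  0
 2  4  0  0  0
 0  0  0  0  0
 2  0  0  0  0
 4 64  0  0  0

Derivation:
Slide left:
row 0: [0, 0, 0, 0, 4] -> [4, 0, 0, 0, 0]
row 1: [2, 0, 0, 4, 0] -> [2, 4, 0, 0, 0]
row 2: [0, 0, 0, 0, 0] -> [0, 0, 0, 0, 0]
row 3: [2, 0, 0, 0, 0] -> [2, 0, 0, 0, 0]
row 4: [0, 4, 0, 64, 0] -> [4, 64, 0, 0, 0]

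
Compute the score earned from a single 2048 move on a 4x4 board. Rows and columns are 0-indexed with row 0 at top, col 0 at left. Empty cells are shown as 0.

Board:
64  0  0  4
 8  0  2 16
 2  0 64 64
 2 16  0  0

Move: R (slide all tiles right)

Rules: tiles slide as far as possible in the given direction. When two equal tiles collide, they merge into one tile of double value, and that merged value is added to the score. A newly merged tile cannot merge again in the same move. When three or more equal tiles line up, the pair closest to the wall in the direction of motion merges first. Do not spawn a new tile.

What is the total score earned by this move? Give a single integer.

Answer: 128

Derivation:
Slide right:
row 0: [64, 0, 0, 4] -> [0, 0, 64, 4]  score +0 (running 0)
row 1: [8, 0, 2, 16] -> [0, 8, 2, 16]  score +0 (running 0)
row 2: [2, 0, 64, 64] -> [0, 0, 2, 128]  score +128 (running 128)
row 3: [2, 16, 0, 0] -> [0, 0, 2, 16]  score +0 (running 128)
Board after move:
  0   0  64   4
  0   8   2  16
  0   0   2 128
  0   0   2  16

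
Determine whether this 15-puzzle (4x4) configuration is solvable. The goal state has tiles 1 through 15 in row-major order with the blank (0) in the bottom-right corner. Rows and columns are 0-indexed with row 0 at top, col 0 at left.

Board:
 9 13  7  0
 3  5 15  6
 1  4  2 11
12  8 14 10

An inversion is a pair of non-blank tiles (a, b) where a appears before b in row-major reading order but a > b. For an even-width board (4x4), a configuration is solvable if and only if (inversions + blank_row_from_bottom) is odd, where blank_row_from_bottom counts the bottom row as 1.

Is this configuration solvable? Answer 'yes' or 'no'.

Answer: no

Derivation:
Inversions: 48
Blank is in row 0 (0-indexed from top), which is row 4 counting from the bottom (bottom = 1).
48 + 4 = 52, which is even, so the puzzle is not solvable.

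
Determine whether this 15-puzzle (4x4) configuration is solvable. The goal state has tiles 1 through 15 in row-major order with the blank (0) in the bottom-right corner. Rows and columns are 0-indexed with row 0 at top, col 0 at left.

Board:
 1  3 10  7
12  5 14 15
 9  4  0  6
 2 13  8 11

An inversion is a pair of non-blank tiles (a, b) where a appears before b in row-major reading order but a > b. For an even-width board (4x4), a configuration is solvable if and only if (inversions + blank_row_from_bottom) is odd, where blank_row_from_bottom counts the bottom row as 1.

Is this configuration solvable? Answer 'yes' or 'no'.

Inversions: 43
Blank is in row 2 (0-indexed from top), which is row 2 counting from the bottom (bottom = 1).
43 + 2 = 45, which is odd, so the puzzle is solvable.

Answer: yes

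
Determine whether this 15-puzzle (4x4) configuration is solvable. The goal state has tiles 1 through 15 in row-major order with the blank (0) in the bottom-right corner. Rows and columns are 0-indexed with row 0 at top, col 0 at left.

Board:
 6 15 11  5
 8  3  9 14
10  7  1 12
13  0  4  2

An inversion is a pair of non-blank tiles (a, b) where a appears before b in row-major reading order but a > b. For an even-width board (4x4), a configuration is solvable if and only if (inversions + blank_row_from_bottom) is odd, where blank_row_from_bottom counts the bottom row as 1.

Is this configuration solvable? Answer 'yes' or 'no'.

Answer: no

Derivation:
Inversions: 61
Blank is in row 3 (0-indexed from top), which is row 1 counting from the bottom (bottom = 1).
61 + 1 = 62, which is even, so the puzzle is not solvable.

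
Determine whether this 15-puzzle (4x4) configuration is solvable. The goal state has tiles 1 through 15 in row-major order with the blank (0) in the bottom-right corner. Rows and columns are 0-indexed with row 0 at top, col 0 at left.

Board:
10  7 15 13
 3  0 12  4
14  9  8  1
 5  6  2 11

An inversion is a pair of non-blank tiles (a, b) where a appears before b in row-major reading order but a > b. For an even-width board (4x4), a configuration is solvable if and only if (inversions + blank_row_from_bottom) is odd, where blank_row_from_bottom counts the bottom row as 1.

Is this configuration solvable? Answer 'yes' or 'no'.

Answer: no

Derivation:
Inversions: 67
Blank is in row 1 (0-indexed from top), which is row 3 counting from the bottom (bottom = 1).
67 + 3 = 70, which is even, so the puzzle is not solvable.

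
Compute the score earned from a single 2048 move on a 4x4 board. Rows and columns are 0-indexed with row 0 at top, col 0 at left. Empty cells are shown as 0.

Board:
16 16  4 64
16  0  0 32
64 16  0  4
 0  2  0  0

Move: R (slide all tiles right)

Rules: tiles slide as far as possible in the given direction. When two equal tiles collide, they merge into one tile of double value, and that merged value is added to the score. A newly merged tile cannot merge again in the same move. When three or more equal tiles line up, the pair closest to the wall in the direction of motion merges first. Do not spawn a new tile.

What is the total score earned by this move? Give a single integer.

Answer: 32

Derivation:
Slide right:
row 0: [16, 16, 4, 64] -> [0, 32, 4, 64]  score +32 (running 32)
row 1: [16, 0, 0, 32] -> [0, 0, 16, 32]  score +0 (running 32)
row 2: [64, 16, 0, 4] -> [0, 64, 16, 4]  score +0 (running 32)
row 3: [0, 2, 0, 0] -> [0, 0, 0, 2]  score +0 (running 32)
Board after move:
 0 32  4 64
 0  0 16 32
 0 64 16  4
 0  0  0  2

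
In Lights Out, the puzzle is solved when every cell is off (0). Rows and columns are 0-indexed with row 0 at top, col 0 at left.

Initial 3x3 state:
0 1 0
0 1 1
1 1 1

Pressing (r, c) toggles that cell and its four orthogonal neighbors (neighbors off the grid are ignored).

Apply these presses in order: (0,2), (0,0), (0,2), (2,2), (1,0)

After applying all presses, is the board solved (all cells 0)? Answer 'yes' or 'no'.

Answer: yes

Derivation:
After press 1 at (0,2):
0 0 1
0 1 0
1 1 1

After press 2 at (0,0):
1 1 1
1 1 0
1 1 1

After press 3 at (0,2):
1 0 0
1 1 1
1 1 1

After press 4 at (2,2):
1 0 0
1 1 0
1 0 0

After press 5 at (1,0):
0 0 0
0 0 0
0 0 0

Lights still on: 0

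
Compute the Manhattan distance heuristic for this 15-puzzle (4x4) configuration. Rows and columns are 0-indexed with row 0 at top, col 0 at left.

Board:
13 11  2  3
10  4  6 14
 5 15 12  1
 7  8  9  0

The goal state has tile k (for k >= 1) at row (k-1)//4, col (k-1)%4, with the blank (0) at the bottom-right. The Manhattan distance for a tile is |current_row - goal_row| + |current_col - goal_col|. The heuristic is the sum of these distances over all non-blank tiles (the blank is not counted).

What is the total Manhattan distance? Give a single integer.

Answer: 38

Derivation:
Tile 13: (0,0)->(3,0) = 3
Tile 11: (0,1)->(2,2) = 3
Tile 2: (0,2)->(0,1) = 1
Tile 3: (0,3)->(0,2) = 1
Tile 10: (1,0)->(2,1) = 2
Tile 4: (1,1)->(0,3) = 3
Tile 6: (1,2)->(1,1) = 1
Tile 14: (1,3)->(3,1) = 4
Tile 5: (2,0)->(1,0) = 1
Tile 15: (2,1)->(3,2) = 2
Tile 12: (2,2)->(2,3) = 1
Tile 1: (2,3)->(0,0) = 5
Tile 7: (3,0)->(1,2) = 4
Tile 8: (3,1)->(1,3) = 4
Tile 9: (3,2)->(2,0) = 3
Sum: 3 + 3 + 1 + 1 + 2 + 3 + 1 + 4 + 1 + 2 + 1 + 5 + 4 + 4 + 3 = 38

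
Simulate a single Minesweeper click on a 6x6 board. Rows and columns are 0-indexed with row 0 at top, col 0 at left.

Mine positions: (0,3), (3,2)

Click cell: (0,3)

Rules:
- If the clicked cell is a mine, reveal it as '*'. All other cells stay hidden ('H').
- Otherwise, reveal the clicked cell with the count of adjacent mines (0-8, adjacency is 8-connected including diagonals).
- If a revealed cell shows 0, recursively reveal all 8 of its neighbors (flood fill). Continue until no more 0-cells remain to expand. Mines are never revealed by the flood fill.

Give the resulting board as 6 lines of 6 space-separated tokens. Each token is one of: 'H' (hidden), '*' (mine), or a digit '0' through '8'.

H H H * H H
H H H H H H
H H H H H H
H H H H H H
H H H H H H
H H H H H H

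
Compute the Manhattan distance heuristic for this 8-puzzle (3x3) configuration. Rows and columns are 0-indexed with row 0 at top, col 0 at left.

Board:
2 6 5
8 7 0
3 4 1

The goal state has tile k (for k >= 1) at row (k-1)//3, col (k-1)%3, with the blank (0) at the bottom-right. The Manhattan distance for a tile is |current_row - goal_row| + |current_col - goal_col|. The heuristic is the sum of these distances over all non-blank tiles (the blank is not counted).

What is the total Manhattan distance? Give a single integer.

Tile 2: at (0,0), goal (0,1), distance |0-0|+|0-1| = 1
Tile 6: at (0,1), goal (1,2), distance |0-1|+|1-2| = 2
Tile 5: at (0,2), goal (1,1), distance |0-1|+|2-1| = 2
Tile 8: at (1,0), goal (2,1), distance |1-2|+|0-1| = 2
Tile 7: at (1,1), goal (2,0), distance |1-2|+|1-0| = 2
Tile 3: at (2,0), goal (0,2), distance |2-0|+|0-2| = 4
Tile 4: at (2,1), goal (1,0), distance |2-1|+|1-0| = 2
Tile 1: at (2,2), goal (0,0), distance |2-0|+|2-0| = 4
Sum: 1 + 2 + 2 + 2 + 2 + 4 + 2 + 4 = 19

Answer: 19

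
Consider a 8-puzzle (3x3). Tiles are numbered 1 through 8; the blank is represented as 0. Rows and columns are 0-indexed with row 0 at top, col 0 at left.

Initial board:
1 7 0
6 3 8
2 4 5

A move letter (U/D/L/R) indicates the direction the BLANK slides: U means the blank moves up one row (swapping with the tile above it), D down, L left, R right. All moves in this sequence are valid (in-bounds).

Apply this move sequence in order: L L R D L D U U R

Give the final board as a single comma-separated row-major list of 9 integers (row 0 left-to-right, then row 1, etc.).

After move 1 (L):
1 0 7
6 3 8
2 4 5

After move 2 (L):
0 1 7
6 3 8
2 4 5

After move 3 (R):
1 0 7
6 3 8
2 4 5

After move 4 (D):
1 3 7
6 0 8
2 4 5

After move 5 (L):
1 3 7
0 6 8
2 4 5

After move 6 (D):
1 3 7
2 6 8
0 4 5

After move 7 (U):
1 3 7
0 6 8
2 4 5

After move 8 (U):
0 3 7
1 6 8
2 4 5

After move 9 (R):
3 0 7
1 6 8
2 4 5

Answer: 3, 0, 7, 1, 6, 8, 2, 4, 5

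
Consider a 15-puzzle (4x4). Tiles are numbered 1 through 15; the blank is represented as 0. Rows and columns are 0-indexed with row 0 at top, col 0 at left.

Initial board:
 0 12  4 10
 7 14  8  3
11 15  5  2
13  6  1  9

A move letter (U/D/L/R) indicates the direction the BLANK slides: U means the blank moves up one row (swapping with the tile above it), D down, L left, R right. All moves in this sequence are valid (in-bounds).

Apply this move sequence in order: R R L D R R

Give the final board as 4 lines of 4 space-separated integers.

After move 1 (R):
12  0  4 10
 7 14  8  3
11 15  5  2
13  6  1  9

After move 2 (R):
12  4  0 10
 7 14  8  3
11 15  5  2
13  6  1  9

After move 3 (L):
12  0  4 10
 7 14  8  3
11 15  5  2
13  6  1  9

After move 4 (D):
12 14  4 10
 7  0  8  3
11 15  5  2
13  6  1  9

After move 5 (R):
12 14  4 10
 7  8  0  3
11 15  5  2
13  6  1  9

After move 6 (R):
12 14  4 10
 7  8  3  0
11 15  5  2
13  6  1  9

Answer: 12 14  4 10
 7  8  3  0
11 15  5  2
13  6  1  9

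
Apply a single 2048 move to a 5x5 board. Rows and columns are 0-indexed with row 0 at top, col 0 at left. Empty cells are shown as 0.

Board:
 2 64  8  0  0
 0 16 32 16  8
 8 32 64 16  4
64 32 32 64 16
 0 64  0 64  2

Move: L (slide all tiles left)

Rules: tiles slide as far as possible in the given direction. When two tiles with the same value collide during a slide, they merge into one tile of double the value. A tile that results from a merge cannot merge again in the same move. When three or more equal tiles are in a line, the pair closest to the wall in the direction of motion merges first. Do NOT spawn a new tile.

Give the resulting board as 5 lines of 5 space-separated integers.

Answer:   2  64   8   0   0
 16  32  16   8   0
  8  32  64  16   4
 64  64  64  16   0
128   2   0   0   0

Derivation:
Slide left:
row 0: [2, 64, 8, 0, 0] -> [2, 64, 8, 0, 0]
row 1: [0, 16, 32, 16, 8] -> [16, 32, 16, 8, 0]
row 2: [8, 32, 64, 16, 4] -> [8, 32, 64, 16, 4]
row 3: [64, 32, 32, 64, 16] -> [64, 64, 64, 16, 0]
row 4: [0, 64, 0, 64, 2] -> [128, 2, 0, 0, 0]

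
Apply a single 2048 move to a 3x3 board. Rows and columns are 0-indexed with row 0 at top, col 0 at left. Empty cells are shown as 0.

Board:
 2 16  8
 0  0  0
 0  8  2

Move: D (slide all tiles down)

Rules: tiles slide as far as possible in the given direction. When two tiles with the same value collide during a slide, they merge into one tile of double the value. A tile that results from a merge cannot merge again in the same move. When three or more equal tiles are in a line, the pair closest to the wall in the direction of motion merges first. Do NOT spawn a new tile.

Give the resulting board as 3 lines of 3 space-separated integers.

Slide down:
col 0: [2, 0, 0] -> [0, 0, 2]
col 1: [16, 0, 8] -> [0, 16, 8]
col 2: [8, 0, 2] -> [0, 8, 2]

Answer:  0  0  0
 0 16  8
 2  8  2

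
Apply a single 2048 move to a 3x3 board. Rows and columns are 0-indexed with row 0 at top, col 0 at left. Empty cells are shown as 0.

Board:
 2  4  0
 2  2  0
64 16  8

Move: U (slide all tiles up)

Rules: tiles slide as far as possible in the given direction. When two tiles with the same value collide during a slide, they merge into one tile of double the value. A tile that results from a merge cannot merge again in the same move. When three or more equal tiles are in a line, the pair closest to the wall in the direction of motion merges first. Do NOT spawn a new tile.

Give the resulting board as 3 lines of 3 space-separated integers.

Answer:  4  4  8
64  2  0
 0 16  0

Derivation:
Slide up:
col 0: [2, 2, 64] -> [4, 64, 0]
col 1: [4, 2, 16] -> [4, 2, 16]
col 2: [0, 0, 8] -> [8, 0, 0]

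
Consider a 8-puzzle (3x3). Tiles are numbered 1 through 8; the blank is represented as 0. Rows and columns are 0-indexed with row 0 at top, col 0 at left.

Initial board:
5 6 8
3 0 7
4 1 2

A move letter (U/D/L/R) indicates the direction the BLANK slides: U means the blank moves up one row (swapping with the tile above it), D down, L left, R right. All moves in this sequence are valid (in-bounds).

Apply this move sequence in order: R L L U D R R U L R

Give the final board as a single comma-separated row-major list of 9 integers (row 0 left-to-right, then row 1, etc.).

After move 1 (R):
5 6 8
3 7 0
4 1 2

After move 2 (L):
5 6 8
3 0 7
4 1 2

After move 3 (L):
5 6 8
0 3 7
4 1 2

After move 4 (U):
0 6 8
5 3 7
4 1 2

After move 5 (D):
5 6 8
0 3 7
4 1 2

After move 6 (R):
5 6 8
3 0 7
4 1 2

After move 7 (R):
5 6 8
3 7 0
4 1 2

After move 8 (U):
5 6 0
3 7 8
4 1 2

After move 9 (L):
5 0 6
3 7 8
4 1 2

After move 10 (R):
5 6 0
3 7 8
4 1 2

Answer: 5, 6, 0, 3, 7, 8, 4, 1, 2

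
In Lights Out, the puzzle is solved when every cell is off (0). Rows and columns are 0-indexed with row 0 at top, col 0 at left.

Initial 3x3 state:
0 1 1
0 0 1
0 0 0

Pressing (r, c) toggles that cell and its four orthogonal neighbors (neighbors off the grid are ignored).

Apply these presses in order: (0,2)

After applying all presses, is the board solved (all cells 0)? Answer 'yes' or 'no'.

Answer: yes

Derivation:
After press 1 at (0,2):
0 0 0
0 0 0
0 0 0

Lights still on: 0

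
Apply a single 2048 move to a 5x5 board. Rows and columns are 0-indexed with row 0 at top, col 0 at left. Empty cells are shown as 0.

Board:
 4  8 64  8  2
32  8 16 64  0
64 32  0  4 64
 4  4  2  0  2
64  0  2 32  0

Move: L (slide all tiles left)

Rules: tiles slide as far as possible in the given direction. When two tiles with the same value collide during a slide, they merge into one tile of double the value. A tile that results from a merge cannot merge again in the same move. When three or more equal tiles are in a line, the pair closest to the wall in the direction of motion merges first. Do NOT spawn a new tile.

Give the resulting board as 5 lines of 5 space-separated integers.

Answer:  4  8 64  8  2
32  8 16 64  0
64 32  4 64  0
 8  4  0  0  0
64  2 32  0  0

Derivation:
Slide left:
row 0: [4, 8, 64, 8, 2] -> [4, 8, 64, 8, 2]
row 1: [32, 8, 16, 64, 0] -> [32, 8, 16, 64, 0]
row 2: [64, 32, 0, 4, 64] -> [64, 32, 4, 64, 0]
row 3: [4, 4, 2, 0, 2] -> [8, 4, 0, 0, 0]
row 4: [64, 0, 2, 32, 0] -> [64, 2, 32, 0, 0]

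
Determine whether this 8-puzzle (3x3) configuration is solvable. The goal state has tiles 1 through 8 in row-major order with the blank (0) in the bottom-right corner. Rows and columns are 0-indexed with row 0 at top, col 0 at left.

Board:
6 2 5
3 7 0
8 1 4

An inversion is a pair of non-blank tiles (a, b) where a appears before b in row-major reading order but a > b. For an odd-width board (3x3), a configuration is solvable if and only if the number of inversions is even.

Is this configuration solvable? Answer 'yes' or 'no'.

Inversions (pairs i<j in row-major order where tile[i] > tile[j] > 0): 14
14 is even, so the puzzle is solvable.

Answer: yes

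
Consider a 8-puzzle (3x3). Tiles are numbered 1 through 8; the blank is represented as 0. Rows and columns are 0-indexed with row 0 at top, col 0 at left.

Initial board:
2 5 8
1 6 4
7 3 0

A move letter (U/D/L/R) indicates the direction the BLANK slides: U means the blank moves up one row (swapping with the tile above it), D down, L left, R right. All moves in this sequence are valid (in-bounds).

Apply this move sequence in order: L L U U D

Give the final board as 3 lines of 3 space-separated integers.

Answer: 2 5 8
0 6 4
1 7 3

Derivation:
After move 1 (L):
2 5 8
1 6 4
7 0 3

After move 2 (L):
2 5 8
1 6 4
0 7 3

After move 3 (U):
2 5 8
0 6 4
1 7 3

After move 4 (U):
0 5 8
2 6 4
1 7 3

After move 5 (D):
2 5 8
0 6 4
1 7 3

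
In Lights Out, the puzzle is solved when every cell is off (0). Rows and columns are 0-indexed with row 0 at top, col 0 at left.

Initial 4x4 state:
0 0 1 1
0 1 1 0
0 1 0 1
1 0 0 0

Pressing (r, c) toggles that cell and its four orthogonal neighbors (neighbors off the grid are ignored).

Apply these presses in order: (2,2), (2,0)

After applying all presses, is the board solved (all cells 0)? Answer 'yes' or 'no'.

After press 1 at (2,2):
0 0 1 1
0 1 0 0
0 0 1 0
1 0 1 0

After press 2 at (2,0):
0 0 1 1
1 1 0 0
1 1 1 0
0 0 1 0

Lights still on: 8

Answer: no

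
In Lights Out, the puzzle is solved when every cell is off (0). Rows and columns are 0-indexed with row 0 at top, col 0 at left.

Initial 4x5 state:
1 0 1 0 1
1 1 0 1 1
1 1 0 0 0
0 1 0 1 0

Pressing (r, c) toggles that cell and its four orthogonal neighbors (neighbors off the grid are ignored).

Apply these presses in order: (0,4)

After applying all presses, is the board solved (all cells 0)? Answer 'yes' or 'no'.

After press 1 at (0,4):
1 0 1 1 0
1 1 0 1 0
1 1 0 0 0
0 1 0 1 0

Lights still on: 10

Answer: no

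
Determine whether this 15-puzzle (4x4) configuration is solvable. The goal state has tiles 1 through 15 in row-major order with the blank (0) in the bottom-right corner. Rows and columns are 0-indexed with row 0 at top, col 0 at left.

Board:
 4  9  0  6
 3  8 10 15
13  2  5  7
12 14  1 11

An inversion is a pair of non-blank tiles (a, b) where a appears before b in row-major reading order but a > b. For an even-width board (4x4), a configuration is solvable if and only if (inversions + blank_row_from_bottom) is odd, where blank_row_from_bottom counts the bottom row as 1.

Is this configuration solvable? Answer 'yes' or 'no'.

Inversions: 45
Blank is in row 0 (0-indexed from top), which is row 4 counting from the bottom (bottom = 1).
45 + 4 = 49, which is odd, so the puzzle is solvable.

Answer: yes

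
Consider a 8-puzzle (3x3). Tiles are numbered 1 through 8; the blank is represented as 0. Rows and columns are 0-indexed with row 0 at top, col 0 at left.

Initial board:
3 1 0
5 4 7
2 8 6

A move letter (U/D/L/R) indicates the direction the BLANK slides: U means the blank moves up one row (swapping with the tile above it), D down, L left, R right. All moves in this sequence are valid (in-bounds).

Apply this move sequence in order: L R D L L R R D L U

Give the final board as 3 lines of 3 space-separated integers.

After move 1 (L):
3 0 1
5 4 7
2 8 6

After move 2 (R):
3 1 0
5 4 7
2 8 6

After move 3 (D):
3 1 7
5 4 0
2 8 6

After move 4 (L):
3 1 7
5 0 4
2 8 6

After move 5 (L):
3 1 7
0 5 4
2 8 6

After move 6 (R):
3 1 7
5 0 4
2 8 6

After move 7 (R):
3 1 7
5 4 0
2 8 6

After move 8 (D):
3 1 7
5 4 6
2 8 0

After move 9 (L):
3 1 7
5 4 6
2 0 8

After move 10 (U):
3 1 7
5 0 6
2 4 8

Answer: 3 1 7
5 0 6
2 4 8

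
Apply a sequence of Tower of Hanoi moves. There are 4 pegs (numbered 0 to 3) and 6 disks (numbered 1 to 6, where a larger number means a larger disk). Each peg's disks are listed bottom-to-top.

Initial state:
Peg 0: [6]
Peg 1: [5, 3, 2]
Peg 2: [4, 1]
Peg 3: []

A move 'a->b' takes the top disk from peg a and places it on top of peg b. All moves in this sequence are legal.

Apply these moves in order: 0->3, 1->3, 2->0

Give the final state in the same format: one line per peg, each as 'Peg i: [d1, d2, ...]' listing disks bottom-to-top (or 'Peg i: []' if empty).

Answer: Peg 0: [1]
Peg 1: [5, 3]
Peg 2: [4]
Peg 3: [6, 2]

Derivation:
After move 1 (0->3):
Peg 0: []
Peg 1: [5, 3, 2]
Peg 2: [4, 1]
Peg 3: [6]

After move 2 (1->3):
Peg 0: []
Peg 1: [5, 3]
Peg 2: [4, 1]
Peg 3: [6, 2]

After move 3 (2->0):
Peg 0: [1]
Peg 1: [5, 3]
Peg 2: [4]
Peg 3: [6, 2]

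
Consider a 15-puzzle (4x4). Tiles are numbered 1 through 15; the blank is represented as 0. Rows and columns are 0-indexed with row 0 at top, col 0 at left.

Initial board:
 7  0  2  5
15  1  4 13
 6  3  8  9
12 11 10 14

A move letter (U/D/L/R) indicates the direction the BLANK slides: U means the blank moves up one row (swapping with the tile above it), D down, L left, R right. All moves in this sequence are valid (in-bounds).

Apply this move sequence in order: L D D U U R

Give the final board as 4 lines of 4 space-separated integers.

Answer:  7  0  2  5
15  1  4 13
 6  3  8  9
12 11 10 14

Derivation:
After move 1 (L):
 0  7  2  5
15  1  4 13
 6  3  8  9
12 11 10 14

After move 2 (D):
15  7  2  5
 0  1  4 13
 6  3  8  9
12 11 10 14

After move 3 (D):
15  7  2  5
 6  1  4 13
 0  3  8  9
12 11 10 14

After move 4 (U):
15  7  2  5
 0  1  4 13
 6  3  8  9
12 11 10 14

After move 5 (U):
 0  7  2  5
15  1  4 13
 6  3  8  9
12 11 10 14

After move 6 (R):
 7  0  2  5
15  1  4 13
 6  3  8  9
12 11 10 14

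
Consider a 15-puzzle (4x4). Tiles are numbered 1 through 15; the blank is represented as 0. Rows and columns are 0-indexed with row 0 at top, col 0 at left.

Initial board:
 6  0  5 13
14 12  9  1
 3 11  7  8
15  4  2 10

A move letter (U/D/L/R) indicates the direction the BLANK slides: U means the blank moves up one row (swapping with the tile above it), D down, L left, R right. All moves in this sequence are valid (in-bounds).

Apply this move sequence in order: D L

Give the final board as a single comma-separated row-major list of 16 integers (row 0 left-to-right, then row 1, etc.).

After move 1 (D):
 6 12  5 13
14  0  9  1
 3 11  7  8
15  4  2 10

After move 2 (L):
 6 12  5 13
 0 14  9  1
 3 11  7  8
15  4  2 10

Answer: 6, 12, 5, 13, 0, 14, 9, 1, 3, 11, 7, 8, 15, 4, 2, 10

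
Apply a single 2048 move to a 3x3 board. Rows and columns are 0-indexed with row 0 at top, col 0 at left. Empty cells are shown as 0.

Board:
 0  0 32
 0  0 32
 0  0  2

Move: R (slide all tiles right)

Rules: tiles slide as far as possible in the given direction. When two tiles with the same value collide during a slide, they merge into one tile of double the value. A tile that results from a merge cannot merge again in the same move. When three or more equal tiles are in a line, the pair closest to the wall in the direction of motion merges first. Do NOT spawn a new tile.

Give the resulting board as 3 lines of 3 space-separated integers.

Slide right:
row 0: [0, 0, 32] -> [0, 0, 32]
row 1: [0, 0, 32] -> [0, 0, 32]
row 2: [0, 0, 2] -> [0, 0, 2]

Answer:  0  0 32
 0  0 32
 0  0  2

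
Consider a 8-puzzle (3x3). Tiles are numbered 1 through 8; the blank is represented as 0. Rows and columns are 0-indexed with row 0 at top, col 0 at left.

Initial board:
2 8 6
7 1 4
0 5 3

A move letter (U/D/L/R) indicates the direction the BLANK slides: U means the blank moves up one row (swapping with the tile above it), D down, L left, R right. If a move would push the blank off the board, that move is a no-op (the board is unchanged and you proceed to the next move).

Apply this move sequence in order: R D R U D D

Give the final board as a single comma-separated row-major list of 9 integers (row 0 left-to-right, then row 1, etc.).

Answer: 2, 8, 6, 7, 1, 4, 5, 3, 0

Derivation:
After move 1 (R):
2 8 6
7 1 4
5 0 3

After move 2 (D):
2 8 6
7 1 4
5 0 3

After move 3 (R):
2 8 6
7 1 4
5 3 0

After move 4 (U):
2 8 6
7 1 0
5 3 4

After move 5 (D):
2 8 6
7 1 4
5 3 0

After move 6 (D):
2 8 6
7 1 4
5 3 0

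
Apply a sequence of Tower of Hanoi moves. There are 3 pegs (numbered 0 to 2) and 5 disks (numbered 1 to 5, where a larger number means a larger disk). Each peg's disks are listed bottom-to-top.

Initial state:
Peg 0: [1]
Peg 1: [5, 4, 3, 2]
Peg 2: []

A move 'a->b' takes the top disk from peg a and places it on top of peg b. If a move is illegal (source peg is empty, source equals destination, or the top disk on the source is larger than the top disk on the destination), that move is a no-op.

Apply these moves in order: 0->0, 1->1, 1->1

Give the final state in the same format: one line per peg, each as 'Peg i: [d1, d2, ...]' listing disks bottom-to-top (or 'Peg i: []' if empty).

Answer: Peg 0: [1]
Peg 1: [5, 4, 3, 2]
Peg 2: []

Derivation:
After move 1 (0->0):
Peg 0: [1]
Peg 1: [5, 4, 3, 2]
Peg 2: []

After move 2 (1->1):
Peg 0: [1]
Peg 1: [5, 4, 3, 2]
Peg 2: []

After move 3 (1->1):
Peg 0: [1]
Peg 1: [5, 4, 3, 2]
Peg 2: []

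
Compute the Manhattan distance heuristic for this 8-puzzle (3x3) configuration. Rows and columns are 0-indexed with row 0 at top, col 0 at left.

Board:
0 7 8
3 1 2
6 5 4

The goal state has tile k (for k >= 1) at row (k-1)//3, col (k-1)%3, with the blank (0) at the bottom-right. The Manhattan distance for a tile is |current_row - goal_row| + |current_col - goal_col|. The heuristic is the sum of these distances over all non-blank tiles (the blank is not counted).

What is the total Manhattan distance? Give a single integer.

Answer: 20

Derivation:
Tile 7: at (0,1), goal (2,0), distance |0-2|+|1-0| = 3
Tile 8: at (0,2), goal (2,1), distance |0-2|+|2-1| = 3
Tile 3: at (1,0), goal (0,2), distance |1-0|+|0-2| = 3
Tile 1: at (1,1), goal (0,0), distance |1-0|+|1-0| = 2
Tile 2: at (1,2), goal (0,1), distance |1-0|+|2-1| = 2
Tile 6: at (2,0), goal (1,2), distance |2-1|+|0-2| = 3
Tile 5: at (2,1), goal (1,1), distance |2-1|+|1-1| = 1
Tile 4: at (2,2), goal (1,0), distance |2-1|+|2-0| = 3
Sum: 3 + 3 + 3 + 2 + 2 + 3 + 1 + 3 = 20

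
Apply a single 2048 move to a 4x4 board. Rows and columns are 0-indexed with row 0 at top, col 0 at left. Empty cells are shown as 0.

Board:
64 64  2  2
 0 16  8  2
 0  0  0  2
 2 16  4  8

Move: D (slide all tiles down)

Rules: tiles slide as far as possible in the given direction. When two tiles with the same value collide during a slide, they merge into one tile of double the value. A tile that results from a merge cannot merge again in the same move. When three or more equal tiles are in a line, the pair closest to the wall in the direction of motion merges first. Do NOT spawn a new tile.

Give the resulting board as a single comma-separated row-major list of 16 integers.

Slide down:
col 0: [64, 0, 0, 2] -> [0, 0, 64, 2]
col 1: [64, 16, 0, 16] -> [0, 0, 64, 32]
col 2: [2, 8, 0, 4] -> [0, 2, 8, 4]
col 3: [2, 2, 2, 8] -> [0, 2, 4, 8]

Answer: 0, 0, 0, 0, 0, 0, 2, 2, 64, 64, 8, 4, 2, 32, 4, 8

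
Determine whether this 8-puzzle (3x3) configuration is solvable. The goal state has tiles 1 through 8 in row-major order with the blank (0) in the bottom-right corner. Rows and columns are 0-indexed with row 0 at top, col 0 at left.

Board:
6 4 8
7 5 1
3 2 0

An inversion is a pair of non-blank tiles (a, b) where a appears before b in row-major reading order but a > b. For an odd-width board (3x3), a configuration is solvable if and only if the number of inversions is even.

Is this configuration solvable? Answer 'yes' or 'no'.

Answer: no

Derivation:
Inversions (pairs i<j in row-major order where tile[i] > tile[j] > 0): 21
21 is odd, so the puzzle is not solvable.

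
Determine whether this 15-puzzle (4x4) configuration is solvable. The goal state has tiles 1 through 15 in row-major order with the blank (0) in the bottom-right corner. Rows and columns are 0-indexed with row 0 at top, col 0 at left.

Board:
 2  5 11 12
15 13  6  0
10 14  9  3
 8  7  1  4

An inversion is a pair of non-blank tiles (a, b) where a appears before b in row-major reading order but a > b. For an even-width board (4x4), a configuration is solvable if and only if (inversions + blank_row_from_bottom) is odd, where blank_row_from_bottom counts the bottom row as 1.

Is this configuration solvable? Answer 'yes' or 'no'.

Inversions: 64
Blank is in row 1 (0-indexed from top), which is row 3 counting from the bottom (bottom = 1).
64 + 3 = 67, which is odd, so the puzzle is solvable.

Answer: yes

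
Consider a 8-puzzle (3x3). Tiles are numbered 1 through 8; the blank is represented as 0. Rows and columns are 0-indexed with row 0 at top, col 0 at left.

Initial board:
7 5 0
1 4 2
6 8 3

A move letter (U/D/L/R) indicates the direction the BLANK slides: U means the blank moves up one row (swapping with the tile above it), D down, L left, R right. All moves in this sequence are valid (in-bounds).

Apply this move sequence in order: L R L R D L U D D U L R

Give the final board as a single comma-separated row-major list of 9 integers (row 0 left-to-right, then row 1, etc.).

Answer: 7, 5, 2, 1, 0, 4, 6, 8, 3

Derivation:
After move 1 (L):
7 0 5
1 4 2
6 8 3

After move 2 (R):
7 5 0
1 4 2
6 8 3

After move 3 (L):
7 0 5
1 4 2
6 8 3

After move 4 (R):
7 5 0
1 4 2
6 8 3

After move 5 (D):
7 5 2
1 4 0
6 8 3

After move 6 (L):
7 5 2
1 0 4
6 8 3

After move 7 (U):
7 0 2
1 5 4
6 8 3

After move 8 (D):
7 5 2
1 0 4
6 8 3

After move 9 (D):
7 5 2
1 8 4
6 0 3

After move 10 (U):
7 5 2
1 0 4
6 8 3

After move 11 (L):
7 5 2
0 1 4
6 8 3

After move 12 (R):
7 5 2
1 0 4
6 8 3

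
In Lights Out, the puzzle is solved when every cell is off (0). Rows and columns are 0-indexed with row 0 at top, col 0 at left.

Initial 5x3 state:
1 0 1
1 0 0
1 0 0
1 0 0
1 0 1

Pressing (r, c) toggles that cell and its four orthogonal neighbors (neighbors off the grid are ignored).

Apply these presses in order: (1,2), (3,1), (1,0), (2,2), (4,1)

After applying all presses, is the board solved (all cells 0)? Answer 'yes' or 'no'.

After press 1 at (1,2):
1 0 0
1 1 1
1 0 1
1 0 0
1 0 1

After press 2 at (3,1):
1 0 0
1 1 1
1 1 1
0 1 1
1 1 1

After press 3 at (1,0):
0 0 0
0 0 1
0 1 1
0 1 1
1 1 1

After press 4 at (2,2):
0 0 0
0 0 0
0 0 0
0 1 0
1 1 1

After press 5 at (4,1):
0 0 0
0 0 0
0 0 0
0 0 0
0 0 0

Lights still on: 0

Answer: yes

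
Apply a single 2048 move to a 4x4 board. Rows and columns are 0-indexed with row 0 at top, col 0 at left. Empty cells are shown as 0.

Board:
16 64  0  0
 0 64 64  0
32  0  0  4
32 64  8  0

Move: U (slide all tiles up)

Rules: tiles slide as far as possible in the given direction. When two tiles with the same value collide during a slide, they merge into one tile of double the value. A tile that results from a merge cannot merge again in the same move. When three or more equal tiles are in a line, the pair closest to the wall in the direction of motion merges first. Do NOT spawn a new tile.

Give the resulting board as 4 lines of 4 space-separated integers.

Slide up:
col 0: [16, 0, 32, 32] -> [16, 64, 0, 0]
col 1: [64, 64, 0, 64] -> [128, 64, 0, 0]
col 2: [0, 64, 0, 8] -> [64, 8, 0, 0]
col 3: [0, 0, 4, 0] -> [4, 0, 0, 0]

Answer:  16 128  64   4
 64  64   8   0
  0   0   0   0
  0   0   0   0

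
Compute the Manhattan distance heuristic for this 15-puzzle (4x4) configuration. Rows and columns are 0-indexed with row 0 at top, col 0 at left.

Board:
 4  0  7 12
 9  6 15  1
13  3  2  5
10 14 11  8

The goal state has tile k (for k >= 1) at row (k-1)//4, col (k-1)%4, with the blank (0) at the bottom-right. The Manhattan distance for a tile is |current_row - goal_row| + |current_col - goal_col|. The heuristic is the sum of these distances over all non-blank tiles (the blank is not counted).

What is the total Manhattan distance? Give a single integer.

Answer: 29

Derivation:
Tile 4: (0,0)->(0,3) = 3
Tile 7: (0,2)->(1,2) = 1
Tile 12: (0,3)->(2,3) = 2
Tile 9: (1,0)->(2,0) = 1
Tile 6: (1,1)->(1,1) = 0
Tile 15: (1,2)->(3,2) = 2
Tile 1: (1,3)->(0,0) = 4
Tile 13: (2,0)->(3,0) = 1
Tile 3: (2,1)->(0,2) = 3
Tile 2: (2,2)->(0,1) = 3
Tile 5: (2,3)->(1,0) = 4
Tile 10: (3,0)->(2,1) = 2
Tile 14: (3,1)->(3,1) = 0
Tile 11: (3,2)->(2,2) = 1
Tile 8: (3,3)->(1,3) = 2
Sum: 3 + 1 + 2 + 1 + 0 + 2 + 4 + 1 + 3 + 3 + 4 + 2 + 0 + 1 + 2 = 29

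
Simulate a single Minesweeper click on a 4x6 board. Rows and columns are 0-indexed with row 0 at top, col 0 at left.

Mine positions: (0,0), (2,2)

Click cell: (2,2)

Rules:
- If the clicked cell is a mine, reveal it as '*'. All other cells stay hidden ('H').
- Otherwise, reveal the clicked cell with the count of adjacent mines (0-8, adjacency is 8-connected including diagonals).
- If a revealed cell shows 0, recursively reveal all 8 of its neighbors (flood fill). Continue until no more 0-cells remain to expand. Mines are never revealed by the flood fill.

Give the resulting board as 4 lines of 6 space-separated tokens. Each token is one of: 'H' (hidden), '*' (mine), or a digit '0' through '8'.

H H H H H H
H H H H H H
H H * H H H
H H H H H H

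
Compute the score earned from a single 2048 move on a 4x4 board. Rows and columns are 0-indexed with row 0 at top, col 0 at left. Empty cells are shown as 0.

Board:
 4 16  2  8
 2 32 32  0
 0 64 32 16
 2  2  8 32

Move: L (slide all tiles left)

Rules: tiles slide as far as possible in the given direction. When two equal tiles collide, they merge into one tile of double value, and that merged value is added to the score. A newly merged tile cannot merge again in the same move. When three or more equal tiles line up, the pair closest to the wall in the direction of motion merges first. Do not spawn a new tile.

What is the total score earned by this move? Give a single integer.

Slide left:
row 0: [4, 16, 2, 8] -> [4, 16, 2, 8]  score +0 (running 0)
row 1: [2, 32, 32, 0] -> [2, 64, 0, 0]  score +64 (running 64)
row 2: [0, 64, 32, 16] -> [64, 32, 16, 0]  score +0 (running 64)
row 3: [2, 2, 8, 32] -> [4, 8, 32, 0]  score +4 (running 68)
Board after move:
 4 16  2  8
 2 64  0  0
64 32 16  0
 4  8 32  0

Answer: 68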